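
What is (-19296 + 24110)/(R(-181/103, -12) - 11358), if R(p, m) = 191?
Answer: -4814/11167 ≈ -0.43109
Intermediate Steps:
(-19296 + 24110)/(R(-181/103, -12) - 11358) = (-19296 + 24110)/(191 - 11358) = 4814/(-11167) = 4814*(-1/11167) = -4814/11167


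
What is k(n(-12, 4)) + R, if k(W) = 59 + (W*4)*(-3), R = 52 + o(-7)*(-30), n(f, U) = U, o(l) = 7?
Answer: -147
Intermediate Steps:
R = -158 (R = 52 + 7*(-30) = 52 - 210 = -158)
k(W) = 59 - 12*W (k(W) = 59 + (4*W)*(-3) = 59 - 12*W)
k(n(-12, 4)) + R = (59 - 12*4) - 158 = (59 - 48) - 158 = 11 - 158 = -147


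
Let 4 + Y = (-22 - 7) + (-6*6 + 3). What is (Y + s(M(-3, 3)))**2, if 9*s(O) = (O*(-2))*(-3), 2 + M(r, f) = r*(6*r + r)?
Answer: 5776/9 ≈ 641.78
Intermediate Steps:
M(r, f) = -2 + 7*r**2 (M(r, f) = -2 + r*(6*r + r) = -2 + r*(7*r) = -2 + 7*r**2)
Y = -66 (Y = -4 + ((-22 - 7) + (-6*6 + 3)) = -4 + (-29 + (-36 + 3)) = -4 + (-29 - 33) = -4 - 62 = -66)
s(O) = 2*O/3 (s(O) = ((O*(-2))*(-3))/9 = (-2*O*(-3))/9 = (6*O)/9 = 2*O/3)
(Y + s(M(-3, 3)))**2 = (-66 + 2*(-2 + 7*(-3)**2)/3)**2 = (-66 + 2*(-2 + 7*9)/3)**2 = (-66 + 2*(-2 + 63)/3)**2 = (-66 + (2/3)*61)**2 = (-66 + 122/3)**2 = (-76/3)**2 = 5776/9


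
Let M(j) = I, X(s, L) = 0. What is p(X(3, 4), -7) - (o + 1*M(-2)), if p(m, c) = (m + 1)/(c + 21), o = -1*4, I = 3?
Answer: 15/14 ≈ 1.0714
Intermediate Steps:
o = -4
p(m, c) = (1 + m)/(21 + c)
M(j) = 3
p(X(3, 4), -7) - (o + 1*M(-2)) = (1 + 0)/(21 - 7) - (-4 + 1*3) = 1/14 - (-4 + 3) = (1/14)*1 - 1*(-1) = 1/14 + 1 = 15/14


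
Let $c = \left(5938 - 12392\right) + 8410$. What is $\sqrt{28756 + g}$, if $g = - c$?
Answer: $20 \sqrt{67} \approx 163.71$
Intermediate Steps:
$c = 1956$ ($c = -6454 + 8410 = 1956$)
$g = -1956$ ($g = \left(-1\right) 1956 = -1956$)
$\sqrt{28756 + g} = \sqrt{28756 - 1956} = \sqrt{26800} = 20 \sqrt{67}$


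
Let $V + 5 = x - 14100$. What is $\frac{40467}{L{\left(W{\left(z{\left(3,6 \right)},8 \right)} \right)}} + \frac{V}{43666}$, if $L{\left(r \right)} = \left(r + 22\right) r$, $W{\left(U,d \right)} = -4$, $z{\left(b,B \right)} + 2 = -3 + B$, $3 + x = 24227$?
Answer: $- \frac{294383909}{523992} \approx -561.81$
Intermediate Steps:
$x = 24224$ ($x = -3 + 24227 = 24224$)
$z{\left(b,B \right)} = -5 + B$ ($z{\left(b,B \right)} = -2 + \left(-3 + B\right) = -5 + B$)
$L{\left(r \right)} = r \left(22 + r\right)$ ($L{\left(r \right)} = \left(22 + r\right) r = r \left(22 + r\right)$)
$V = 10119$ ($V = -5 + \left(24224 - 14100\right) = -5 + 10124 = 10119$)
$\frac{40467}{L{\left(W{\left(z{\left(3,6 \right)},8 \right)} \right)}} + \frac{V}{43666} = \frac{40467}{\left(-4\right) \left(22 - 4\right)} + \frac{10119}{43666} = \frac{40467}{\left(-4\right) 18} + 10119 \cdot \frac{1}{43666} = \frac{40467}{-72} + \frac{10119}{43666} = 40467 \left(- \frac{1}{72}\right) + \frac{10119}{43666} = - \frac{13489}{24} + \frac{10119}{43666} = - \frac{294383909}{523992}$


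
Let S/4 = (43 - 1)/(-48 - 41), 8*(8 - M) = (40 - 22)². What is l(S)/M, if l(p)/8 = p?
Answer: 2688/5785 ≈ 0.46465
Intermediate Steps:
M = -65/2 (M = 8 - (40 - 22)²/8 = 8 - ⅛*18² = 8 - ⅛*324 = 8 - 81/2 = -65/2 ≈ -32.500)
S = -168/89 (S = 4*((43 - 1)/(-48 - 41)) = 4*(42/(-89)) = 4*(42*(-1/89)) = 4*(-42/89) = -168/89 ≈ -1.8876)
l(p) = 8*p
l(S)/M = (8*(-168/89))/(-65/2) = -1344/89*(-2/65) = 2688/5785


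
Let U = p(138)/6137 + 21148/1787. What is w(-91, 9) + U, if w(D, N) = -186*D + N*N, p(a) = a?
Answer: 186642722615/10966819 ≈ 17019.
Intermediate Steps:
w(D, N) = N**2 - 186*D (w(D, N) = -186*D + N**2 = N**2 - 186*D)
U = 130031882/10966819 (U = 138/6137 + 21148/1787 = 130031882/10966819 ≈ 11.857)
w(-91, 9) + U = (9**2 - 186*(-91)) + 130031882/10966819 = (81 + 16926) + 130031882/10966819 = 17007 + 130031882/10966819 = 186642722615/10966819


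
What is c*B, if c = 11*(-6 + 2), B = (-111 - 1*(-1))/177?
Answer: 4840/177 ≈ 27.345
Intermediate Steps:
B = -110/177 (B = (-111 + 1)*(1/177) = -110*1/177 = -110/177 ≈ -0.62147)
c = -44 (c = 11*(-4) = -44)
c*B = -44*(-110/177) = 4840/177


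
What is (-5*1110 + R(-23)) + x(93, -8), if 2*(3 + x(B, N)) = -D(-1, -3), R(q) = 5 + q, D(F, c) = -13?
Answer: -11129/2 ≈ -5564.5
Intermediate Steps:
x(B, N) = 7/2 (x(B, N) = -3 + (-1*(-13))/2 = -3 + (1/2)*13 = -3 + 13/2 = 7/2)
(-5*1110 + R(-23)) + x(93, -8) = (-5*1110 + (5 - 23)) + 7/2 = (-5550 - 18) + 7/2 = -5568 + 7/2 = -11129/2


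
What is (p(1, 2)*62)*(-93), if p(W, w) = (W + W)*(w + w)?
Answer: -46128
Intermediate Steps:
p(W, w) = 4*W*w (p(W, w) = (2*W)*(2*w) = 4*W*w)
(p(1, 2)*62)*(-93) = ((4*1*2)*62)*(-93) = (8*62)*(-93) = 496*(-93) = -46128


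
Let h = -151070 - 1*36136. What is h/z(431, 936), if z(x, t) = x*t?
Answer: -31201/67236 ≈ -0.46405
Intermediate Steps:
z(x, t) = t*x
h = -187206 (h = -151070 - 36136 = -187206)
h/z(431, 936) = -187206/(936*431) = -187206/403416 = -187206*1/403416 = -31201/67236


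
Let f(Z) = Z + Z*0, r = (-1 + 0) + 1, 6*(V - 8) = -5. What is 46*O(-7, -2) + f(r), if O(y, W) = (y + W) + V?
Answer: -253/3 ≈ -84.333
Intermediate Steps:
V = 43/6 (V = 8 + (1/6)*(-5) = 8 - 5/6 = 43/6 ≈ 7.1667)
O(y, W) = 43/6 + W + y (O(y, W) = (y + W) + 43/6 = (W + y) + 43/6 = 43/6 + W + y)
r = 0 (r = -1 + 1 = 0)
f(Z) = Z (f(Z) = Z + 0 = Z)
46*O(-7, -2) + f(r) = 46*(43/6 - 2 - 7) + 0 = 46*(-11/6) + 0 = -253/3 + 0 = -253/3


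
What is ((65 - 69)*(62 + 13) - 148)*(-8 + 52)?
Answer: -19712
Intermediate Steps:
((65 - 69)*(62 + 13) - 148)*(-8 + 52) = (-4*75 - 148)*44 = (-300 - 148)*44 = -448*44 = -19712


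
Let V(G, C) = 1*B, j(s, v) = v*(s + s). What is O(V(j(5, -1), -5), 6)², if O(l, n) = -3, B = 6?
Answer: 9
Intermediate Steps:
j(s, v) = 2*s*v (j(s, v) = v*(2*s) = 2*s*v)
V(G, C) = 6 (V(G, C) = 1*6 = 6)
O(V(j(5, -1), -5), 6)² = (-3)² = 9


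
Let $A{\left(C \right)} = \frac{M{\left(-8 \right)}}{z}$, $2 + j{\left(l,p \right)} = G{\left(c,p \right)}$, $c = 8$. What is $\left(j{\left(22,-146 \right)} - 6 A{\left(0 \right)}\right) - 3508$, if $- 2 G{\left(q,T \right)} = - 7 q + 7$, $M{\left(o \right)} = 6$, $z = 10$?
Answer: $- \frac{34891}{10} \approx -3489.1$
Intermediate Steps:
$G{\left(q,T \right)} = - \frac{7}{2} + \frac{7 q}{2}$ ($G{\left(q,T \right)} = - \frac{- 7 q + 7}{2} = - \frac{7 - 7 q}{2} = - \frac{7}{2} + \frac{7 q}{2}$)
$j{\left(l,p \right)} = \frac{45}{2}$ ($j{\left(l,p \right)} = -2 + \left(- \frac{7}{2} + \frac{7}{2} \cdot 8\right) = -2 + \left(- \frac{7}{2} + 28\right) = -2 + \frac{49}{2} = \frac{45}{2}$)
$A{\left(C \right)} = \frac{3}{5}$ ($A{\left(C \right)} = \frac{6}{10} = 6 \cdot \frac{1}{10} = \frac{3}{5}$)
$\left(j{\left(22,-146 \right)} - 6 A{\left(0 \right)}\right) - 3508 = \left(\frac{45}{2} - \frac{18}{5}\right) - 3508 = \frac{189}{10} - 3508 = - \frac{34891}{10}$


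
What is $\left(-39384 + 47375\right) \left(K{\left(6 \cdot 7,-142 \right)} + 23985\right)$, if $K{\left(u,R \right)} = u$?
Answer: $191999757$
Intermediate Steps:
$\left(-39384 + 47375\right) \left(K{\left(6 \cdot 7,-142 \right)} + 23985\right) = \left(-39384 + 47375\right) \left(6 \cdot 7 + 23985\right) = 7991 \left(42 + 23985\right) = 7991 \cdot 24027 = 191999757$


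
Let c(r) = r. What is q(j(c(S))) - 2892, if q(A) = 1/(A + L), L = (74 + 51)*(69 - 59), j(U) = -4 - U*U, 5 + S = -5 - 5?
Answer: -2952731/1021 ≈ -2892.0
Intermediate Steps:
S = -15 (S = -5 + (-5 - 5) = -5 - 10 = -15)
j(U) = -4 - U**2
L = 1250 (L = 125*10 = 1250)
q(A) = 1/(1250 + A) (q(A) = 1/(A + 1250) = 1/(1250 + A))
q(j(c(S))) - 2892 = 1/(1250 + (-4 - 1*(-15)**2)) - 2892 = 1/(1250 + (-4 - 1*225)) - 2892 = 1/(1250 + (-4 - 225)) - 2892 = 1/(1250 - 229) - 2892 = 1/1021 - 2892 = -2952731/1021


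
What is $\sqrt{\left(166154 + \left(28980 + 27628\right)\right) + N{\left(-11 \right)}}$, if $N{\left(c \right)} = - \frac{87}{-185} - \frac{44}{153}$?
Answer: $\frac{\sqrt{19830116862245}}{9435} \approx 471.98$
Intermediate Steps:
$N{\left(c \right)} = \frac{5171}{28305}$ ($N{\left(c \right)} = \left(-87\right) \left(- \frac{1}{185}\right) - \frac{44}{153} = \frac{87}{185} - \frac{44}{153} = \frac{5171}{28305}$)
$\sqrt{\left(166154 + \left(28980 + 27628\right)\right) + N{\left(-11 \right)}} = \sqrt{\left(166154 + \left(28980 + 27628\right)\right) + \frac{5171}{28305}} = \sqrt{\left(166154 + 56608\right) + \frac{5171}{28305}} = \sqrt{222762 + \frac{5171}{28305}} = \sqrt{\frac{6305283581}{28305}} = \frac{\sqrt{19830116862245}}{9435}$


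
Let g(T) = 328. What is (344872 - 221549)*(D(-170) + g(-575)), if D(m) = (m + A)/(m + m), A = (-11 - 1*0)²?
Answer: 13759023787/340 ≈ 4.0468e+7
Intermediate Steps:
A = 121 (A = (-11 + 0)² = (-11)² = 121)
D(m) = (121 + m)/(2*m) (D(m) = (m + 121)/(m + m) = (121 + m)/((2*m)) = (121 + m)*(1/(2*m)) = (121 + m)/(2*m))
(344872 - 221549)*(D(-170) + g(-575)) = (344872 - 221549)*((½)*(121 - 170)/(-170) + 328) = 123323*((½)*(-1/170)*(-49) + 328) = 123323*(49/340 + 328) = 123323*(111569/340) = 13759023787/340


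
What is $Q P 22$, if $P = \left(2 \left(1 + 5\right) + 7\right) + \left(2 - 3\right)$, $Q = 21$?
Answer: $8316$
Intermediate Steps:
$P = 18$ ($P = \left(2 \cdot 6 + 7\right) + \left(2 - 3\right) = \left(12 + 7\right) - 1 = 19 - 1 = 18$)
$Q P 22 = 21 \cdot 18 \cdot 22 = 378 \cdot 22 = 8316$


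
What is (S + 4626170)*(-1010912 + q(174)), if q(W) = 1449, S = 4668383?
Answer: -9382507355039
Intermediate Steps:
(S + 4626170)*(-1010912 + q(174)) = (4668383 + 4626170)*(-1010912 + 1449) = 9294553*(-1009463) = -9382507355039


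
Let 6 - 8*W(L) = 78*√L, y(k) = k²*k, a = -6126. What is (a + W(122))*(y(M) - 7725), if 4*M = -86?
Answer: 3462162807/32 + 5510973*√122/32 ≈ 1.1009e+8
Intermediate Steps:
M = -43/2 (M = (¼)*(-86) = -43/2 ≈ -21.500)
y(k) = k³
W(L) = ¾ - 39*√L/4
(a + W(122))*(y(M) - 7725) = (-6126 + (¾ - 39*√122/4))*((-43/2)³ - 7725) = (-24501/4 - 39*√122/4)*(-79507/8 - 7725) = (-24501/4 - 39*√122/4)*(-141307/8) = 3462162807/32 + 5510973*√122/32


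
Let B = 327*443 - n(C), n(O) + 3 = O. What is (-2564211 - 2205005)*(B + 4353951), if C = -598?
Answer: -21458672470208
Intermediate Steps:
n(O) = -3 + O
B = 145462 (B = 327*443 - (-3 - 598) = 144861 - 1*(-601) = 144861 + 601 = 145462)
(-2564211 - 2205005)*(B + 4353951) = (-2564211 - 2205005)*(145462 + 4353951) = -4769216*4499413 = -21458672470208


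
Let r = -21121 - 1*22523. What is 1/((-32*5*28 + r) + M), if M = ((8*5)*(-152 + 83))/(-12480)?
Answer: -104/5004873 ≈ -2.0780e-5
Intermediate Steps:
r = -43644 (r = -21121 - 22523 = -43644)
M = 23/104 (M = (40*(-69))*(-1/12480) = -2760*(-1/12480) = 23/104 ≈ 0.22115)
1/((-32*5*28 + r) + M) = 1/((-32*5*28 - 43644) + 23/104) = 1/((-160*28 - 43644) + 23/104) = 1/((-4480 - 43644) + 23/104) = 1/(-48124 + 23/104) = 1/(-5004873/104) = -104/5004873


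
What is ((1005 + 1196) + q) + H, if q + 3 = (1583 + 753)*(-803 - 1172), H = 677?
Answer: -4610725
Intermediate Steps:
q = -4613603 (q = -3 + (1583 + 753)*(-803 - 1172) = -3 + 2336*(-1975) = -3 - 4613600 = -4613603)
((1005 + 1196) + q) + H = ((1005 + 1196) - 4613603) + 677 = (2201 - 4613603) + 677 = -4611402 + 677 = -4610725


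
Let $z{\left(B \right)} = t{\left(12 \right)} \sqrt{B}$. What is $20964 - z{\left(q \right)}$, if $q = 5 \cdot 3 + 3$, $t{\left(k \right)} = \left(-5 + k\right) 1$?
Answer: $20964 - 21 \sqrt{2} \approx 20934.0$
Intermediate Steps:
$t{\left(k \right)} = -5 + k$
$q = 18$ ($q = 15 + 3 = 18$)
$z{\left(B \right)} = 7 \sqrt{B}$ ($z{\left(B \right)} = \left(-5 + 12\right) \sqrt{B} = 7 \sqrt{B}$)
$20964 - z{\left(q \right)} = 20964 - 7 \sqrt{18} = 20964 - 7 \cdot 3 \sqrt{2} = 20964 - 21 \sqrt{2}$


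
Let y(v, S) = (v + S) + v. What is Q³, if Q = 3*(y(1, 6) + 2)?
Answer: 27000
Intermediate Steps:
y(v, S) = S + 2*v (y(v, S) = (S + v) + v = S + 2*v)
Q = 30 (Q = 3*((6 + 2*1) + 2) = 3*((6 + 2) + 2) = 3*(8 + 2) = 3*10 = 30)
Q³ = 30³ = 27000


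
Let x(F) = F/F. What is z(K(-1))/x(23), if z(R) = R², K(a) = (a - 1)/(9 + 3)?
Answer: 1/36 ≈ 0.027778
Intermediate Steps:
K(a) = -1/12 + a/12 (K(a) = (-1 + a)/12 = (-1 + a)*(1/12) = -1/12 + a/12)
x(F) = 1
z(K(-1))/x(23) = (-1/12 + (1/12)*(-1))²/1 = (-1/12 - 1/12)²*1 = (-⅙)²*1 = (1/36)*1 = 1/36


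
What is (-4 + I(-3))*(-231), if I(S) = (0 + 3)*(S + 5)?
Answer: -462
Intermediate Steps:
I(S) = 15 + 3*S (I(S) = 3*(5 + S) = 15 + 3*S)
(-4 + I(-3))*(-231) = (-4 + (15 + 3*(-3)))*(-231) = (-4 + (15 - 9))*(-231) = (-4 + 6)*(-231) = 2*(-231) = -462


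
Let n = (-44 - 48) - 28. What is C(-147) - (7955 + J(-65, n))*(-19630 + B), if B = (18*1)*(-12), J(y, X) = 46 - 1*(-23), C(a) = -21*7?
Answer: 159244157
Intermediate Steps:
n = -120 (n = -92 - 28 = -120)
C(a) = -147
J(y, X) = 69 (J(y, X) = 46 + 23 = 69)
B = -216 (B = 18*(-12) = -216)
C(-147) - (7955 + J(-65, n))*(-19630 + B) = -147 - (7955 + 69)*(-19630 - 216) = -147 - 8024*(-19846) = -147 - 1*(-159244304) = -147 + 159244304 = 159244157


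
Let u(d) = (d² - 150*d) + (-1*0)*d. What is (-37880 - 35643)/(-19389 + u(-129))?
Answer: -73523/16602 ≈ -4.4286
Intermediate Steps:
u(d) = d² - 150*d (u(d) = (d² - 150*d) + 0*d = (d² - 150*d) + 0 = d² - 150*d)
(-37880 - 35643)/(-19389 + u(-129)) = (-37880 - 35643)/(-19389 - 129*(-150 - 129)) = -73523/(-19389 - 129*(-279)) = -73523/(-19389 + 35991) = -73523/16602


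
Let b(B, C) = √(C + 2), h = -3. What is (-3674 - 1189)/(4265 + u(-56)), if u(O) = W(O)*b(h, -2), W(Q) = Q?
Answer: -4863/4265 ≈ -1.1402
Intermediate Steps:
b(B, C) = √(2 + C)
u(O) = 0 (u(O) = O*√(2 - 2) = O*√0 = O*0 = 0)
(-3674 - 1189)/(4265 + u(-56)) = (-3674 - 1189)/(4265 + 0) = -4863/4265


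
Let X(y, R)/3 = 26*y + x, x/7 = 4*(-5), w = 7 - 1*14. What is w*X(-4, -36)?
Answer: 5124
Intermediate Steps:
w = -7 (w = 7 - 14 = -7)
x = -140 (x = 7*(4*(-5)) = 7*(-20) = -140)
X(y, R) = -420 + 78*y (X(y, R) = 3*(26*y - 140) = 3*(-140 + 26*y) = -420 + 78*y)
w*X(-4, -36) = -7*(-420 + 78*(-4)) = -7*(-420 - 312) = -7*(-732) = 5124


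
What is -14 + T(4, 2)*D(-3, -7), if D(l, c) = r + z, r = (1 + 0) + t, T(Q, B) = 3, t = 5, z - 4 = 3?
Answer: 25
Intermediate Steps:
z = 7 (z = 4 + 3 = 7)
r = 6 (r = (1 + 0) + 5 = 1 + 5 = 6)
D(l, c) = 13 (D(l, c) = 6 + 7 = 13)
-14 + T(4, 2)*D(-3, -7) = -14 + 3*13 = -14 + 39 = 25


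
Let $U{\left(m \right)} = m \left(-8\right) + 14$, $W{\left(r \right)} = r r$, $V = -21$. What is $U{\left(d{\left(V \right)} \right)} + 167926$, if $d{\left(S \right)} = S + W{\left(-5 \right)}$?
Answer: $167908$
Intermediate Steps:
$W{\left(r \right)} = r^{2}$
$d{\left(S \right)} = 25 + S$ ($d{\left(S \right)} = S + \left(-5\right)^{2} = S + 25 = 25 + S$)
$U{\left(m \right)} = 14 - 8 m$ ($U{\left(m \right)} = - 8 m + 14 = 14 - 8 m$)
$U{\left(d{\left(V \right)} \right)} + 167926 = \left(14 - 8 \left(25 - 21\right)\right) + 167926 = \left(14 - 32\right) + 167926 = -18 + 167926 = 167908$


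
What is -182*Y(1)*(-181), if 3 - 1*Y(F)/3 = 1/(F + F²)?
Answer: 247065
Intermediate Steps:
Y(F) = 9 - 3/(F + F²)
-182*Y(1)*(-181) = -546*(-1 + 3*1 + 3*1²)/(1*(1 + 1))*(-181) = -546*(-1 + 3 + 3*1)/2*(-181) = -546*(-1 + 3 + 3)/2*(-181) = -546*5/2*(-181) = -182*15/2*(-181) = -1365*(-181) = 247065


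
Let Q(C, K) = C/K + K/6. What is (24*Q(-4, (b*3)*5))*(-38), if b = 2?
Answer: -22192/5 ≈ -4438.4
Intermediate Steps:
Q(C, K) = K/6 + C/K (Q(C, K) = C/K + K*(1/6) = C/K + K/6 = K/6 + C/K)
(24*Q(-4, (b*3)*5))*(-38) = (24*(((2*3)*5)/6 - 4/((2*3)*5)))*(-38) = (24*((6*5)/6 - 4/(6*5)))*(-38) = (24*((1/6)*30 - 4/30))*(-38) = (24*(5 - 4*1/30))*(-38) = (24*(5 - 2/15))*(-38) = (24*(73/15))*(-38) = (584/5)*(-38) = -22192/5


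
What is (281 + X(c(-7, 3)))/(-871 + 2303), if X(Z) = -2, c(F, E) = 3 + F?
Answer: 279/1432 ≈ 0.19483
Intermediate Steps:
(281 + X(c(-7, 3)))/(-871 + 2303) = (281 - 2)/(-871 + 2303) = 279/1432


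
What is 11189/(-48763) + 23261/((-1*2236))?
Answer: -89176519/8387236 ≈ -10.632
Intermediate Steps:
11189/(-48763) + 23261/((-1*2236)) = 11189*(-1/48763) + 23261/(-2236) = -11189/48763 + 23261*(-1/2236) = -11189/48763 - 23261/2236 = -89176519/8387236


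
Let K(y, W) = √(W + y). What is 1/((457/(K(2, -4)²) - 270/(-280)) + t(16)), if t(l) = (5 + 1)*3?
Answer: -28/5867 ≈ -0.0047725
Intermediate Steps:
t(l) = 18 (t(l) = 6*3 = 18)
1/((457/(K(2, -4)²) - 270/(-280)) + t(16)) = 1/((457/((√(-4 + 2))²) - 270/(-280)) + 18) = 1/((457/((√(-2))²) - 270*(-1/280)) + 18) = 1/((457/((I*√2)²) + 27/28) + 18) = 1/((457/(-2) + 27/28) + 18) = 1/((457*(-½) + 27/28) + 18) = 1/((-457/2 + 27/28) + 18) = 1/(-6371/28 + 18) = 1/(-5867/28) = -28/5867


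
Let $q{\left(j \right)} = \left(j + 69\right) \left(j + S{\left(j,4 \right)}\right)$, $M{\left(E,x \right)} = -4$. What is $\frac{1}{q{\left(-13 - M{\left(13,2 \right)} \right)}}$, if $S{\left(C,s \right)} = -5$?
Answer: $- \frac{1}{840} \approx -0.0011905$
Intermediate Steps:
$q{\left(j \right)} = \left(-5 + j\right) \left(69 + j\right)$ ($q{\left(j \right)} = \left(j + 69\right) \left(j - 5\right) = \left(69 + j\right) \left(-5 + j\right) = \left(-5 + j\right) \left(69 + j\right)$)
$\frac{1}{q{\left(-13 - M{\left(13,2 \right)} \right)}} = \frac{1}{-345 + \left(-13 - -4\right)^{2} + 64 \left(-13 - -4\right)} = \frac{1}{-345 + \left(-13 + 4\right)^{2} + 64 \left(-13 + 4\right)} = \frac{1}{-345 + \left(-9\right)^{2} + 64 \left(-9\right)} = \frac{1}{-345 + 81 - 576} = \frac{1}{-840} = - \frac{1}{840}$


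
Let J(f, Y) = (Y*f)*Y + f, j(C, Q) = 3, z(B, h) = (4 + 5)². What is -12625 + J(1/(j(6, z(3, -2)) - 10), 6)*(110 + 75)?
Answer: -95220/7 ≈ -13603.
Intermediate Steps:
z(B, h) = 81 (z(B, h) = 9² = 81)
J(f, Y) = f + f*Y² (J(f, Y) = f*Y² + f = f + f*Y²)
-12625 + J(1/(j(6, z(3, -2)) - 10), 6)*(110 + 75) = -12625 + ((1 + 6²)/(3 - 10))*(110 + 75) = -12625 + ((1 + 36)/(-7))*185 = -12625 - ⅐*37*185 = -12625 - 37/7*185 = -12625 - 6845/7 = -95220/7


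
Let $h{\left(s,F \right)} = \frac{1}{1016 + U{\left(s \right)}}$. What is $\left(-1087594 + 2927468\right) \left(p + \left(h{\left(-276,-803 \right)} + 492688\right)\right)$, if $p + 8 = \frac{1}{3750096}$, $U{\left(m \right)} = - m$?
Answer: $\frac{548994416965082604919}{605640504} \approx 9.0647 \cdot 10^{11}$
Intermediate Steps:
$h{\left(s,F \right)} = \frac{1}{1016 - s}$
$p = - \frac{30000767}{3750096}$ ($p = -8 + \frac{1}{3750096} = - \frac{30000767}{3750096} \approx -8.0$)
$\left(-1087594 + 2927468\right) \left(p + \left(h{\left(-276,-803 \right)} + 492688\right)\right) = \left(-1087594 + 2927468\right) \left(- \frac{30000767}{3750096} + \left(- \frac{1}{-1016 - 276} + 492688\right)\right) = 1839874 \left(- \frac{30000767}{3750096} + \left(- \frac{1}{-1292} + 492688\right)\right) = 1839874 \left(- \frac{30000767}{3750096} + \left(\left(-1\right) \left(- \frac{1}{1292}\right) + 492688\right)\right) = 1839874 \left(- \frac{30000767}{3750096} + \left(\frac{1}{1292} + 492688\right)\right) = 1839874 \left(- \frac{30000767}{3750096} + \frac{636552897}{1292}\right) = 1839874 \cdot \frac{596773927959287}{1211281008} = \frac{548994416965082604919}{605640504}$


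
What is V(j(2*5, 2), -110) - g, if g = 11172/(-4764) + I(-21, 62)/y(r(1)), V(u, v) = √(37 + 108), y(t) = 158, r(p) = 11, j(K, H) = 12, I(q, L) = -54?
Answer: 84268/31363 + √145 ≈ 14.728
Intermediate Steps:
V(u, v) = √145
g = -84268/31363 (g = 11172/(-4764) - 54/158 = 11172*(-1/4764) - 54*1/158 = -931/397 - 27/79 = -84268/31363 ≈ -2.6869)
V(j(2*5, 2), -110) - g = √145 - 1*(-84268/31363) = √145 + 84268/31363 = 84268/31363 + √145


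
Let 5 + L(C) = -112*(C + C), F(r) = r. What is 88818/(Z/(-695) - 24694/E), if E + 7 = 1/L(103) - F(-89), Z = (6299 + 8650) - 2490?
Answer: -116809661943630/419631417077 ≈ -278.36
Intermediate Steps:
L(C) = -5 - 224*C (L(C) = -5 - 112*(C + C) = -5 - 224*C)
Z = 12459 (Z = 14949 - 2490 = 12459)
E = 1892313/23077 (E = -7 + (1/(-5 - 224*103) - 1*(-89)) = -7 + (1/(-5 - 23072) + 89) = -7 + (1/(-23077) + 89) = -7 + (-1/23077 + 89) = -7 + 2053852/23077 = 1892313/23077 ≈ 82.000)
88818/(Z/(-695) - 24694/E) = 88818/(12459/(-695) - 24694/1892313/23077) = 88818/(12459*(-1/695) - 24694*23077/1892313) = 88818/(-12459/695 - 569863438/1892313) = 88818/(-419631417077/1315157535) = 88818*(-1315157535/419631417077) = -116809661943630/419631417077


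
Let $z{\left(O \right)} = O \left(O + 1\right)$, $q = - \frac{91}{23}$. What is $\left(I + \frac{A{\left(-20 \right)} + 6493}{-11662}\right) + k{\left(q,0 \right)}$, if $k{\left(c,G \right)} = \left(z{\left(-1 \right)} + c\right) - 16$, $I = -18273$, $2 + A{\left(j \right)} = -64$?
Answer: $- \frac{4906794377}{268226} \approx -18294.0$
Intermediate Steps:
$A{\left(j \right)} = -66$ ($A{\left(j \right)} = -2 - 64 = -66$)
$q = - \frac{91}{23}$ ($q = \left(-91\right) \frac{1}{23} = - \frac{91}{23} \approx -3.9565$)
$z{\left(O \right)} = O \left(1 + O\right)$
$k{\left(c,G \right)} = -16 + c$ ($k{\left(c,G \right)} = \left(- (1 - 1) + c\right) - 16 = \left(\left(-1\right) 0 + c\right) - 16 = \left(0 + c\right) - 16 = c - 16 = -16 + c$)
$\left(I + \frac{A{\left(-20 \right)} + 6493}{-11662}\right) + k{\left(q,0 \right)} = \left(-18273 + \frac{-66 + 6493}{-11662}\right) - \frac{459}{23} = \left(-18273 + 6427 \left(- \frac{1}{11662}\right)\right) - \frac{459}{23} = \left(-18273 - \frac{6427}{11662}\right) - \frac{459}{23} = - \frac{213106153}{11662} - \frac{459}{23} = - \frac{4906794377}{268226}$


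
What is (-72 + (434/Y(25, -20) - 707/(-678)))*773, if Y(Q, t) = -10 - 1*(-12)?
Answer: 76540141/678 ≈ 1.1289e+5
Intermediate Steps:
Y(Q, t) = 2 (Y(Q, t) = -10 + 12 = 2)
(-72 + (434/Y(25, -20) - 707/(-678)))*773 = (-72 + (434/2 - 707/(-678)))*773 = (-72 + (434*(1/2) - 707*(-1/678)))*773 = (-72 + (217 + 707/678))*773 = (-72 + 147833/678)*773 = (99017/678)*773 = 76540141/678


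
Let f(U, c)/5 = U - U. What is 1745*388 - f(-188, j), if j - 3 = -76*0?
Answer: 677060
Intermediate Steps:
j = 3 (j = 3 - 76*0 = 3 + 0 = 3)
f(U, c) = 0 (f(U, c) = 5*(U - U) = 5*0 = 0)
1745*388 - f(-188, j) = 1745*388 - 1*0 = 677060 + 0 = 677060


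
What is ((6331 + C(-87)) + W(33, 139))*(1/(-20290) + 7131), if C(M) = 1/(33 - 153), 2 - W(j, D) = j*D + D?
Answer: 27901487110771/2434800 ≈ 1.1459e+7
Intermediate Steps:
W(j, D) = 2 - D - D*j (W(j, D) = 2 - (j*D + D) = 2 - (D*j + D) = 2 - (D + D*j) = 2 + (-D - D*j) = 2 - D - D*j)
C(M) = -1/120 (C(M) = 1/(-120) = -1/120)
((6331 + C(-87)) + W(33, 139))*(1/(-20290) + 7131) = ((6331 - 1/120) + (2 - 1*139 - 1*139*33))*(1/(-20290) + 7131) = (759719/120 + (2 - 139 - 4587))*(-1/20290 + 7131) = (759719/120 - 4724)*(144687989/20290) = (192839/120)*(144687989/20290) = 27901487110771/2434800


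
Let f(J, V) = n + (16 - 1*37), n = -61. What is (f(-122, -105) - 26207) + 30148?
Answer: 3859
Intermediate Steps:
f(J, V) = -82 (f(J, V) = -61 + (16 - 1*37) = -61 + (16 - 37) = -61 - 21 = -82)
(f(-122, -105) - 26207) + 30148 = (-82 - 26207) + 30148 = -26289 + 30148 = 3859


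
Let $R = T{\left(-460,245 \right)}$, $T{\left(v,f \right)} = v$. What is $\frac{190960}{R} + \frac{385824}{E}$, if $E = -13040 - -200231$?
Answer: $- \frac{592808572}{1435131} \approx -413.07$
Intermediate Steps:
$R = -460$
$E = 187191$ ($E = -13040 + 200231 = 187191$)
$\frac{190960}{R} + \frac{385824}{E} = \frac{190960}{-460} + \frac{385824}{187191} = 190960 \left(- \frac{1}{460}\right) + 385824 \cdot \frac{1}{187191} = - \frac{9548}{23} + \frac{128608}{62397} = - \frac{592808572}{1435131}$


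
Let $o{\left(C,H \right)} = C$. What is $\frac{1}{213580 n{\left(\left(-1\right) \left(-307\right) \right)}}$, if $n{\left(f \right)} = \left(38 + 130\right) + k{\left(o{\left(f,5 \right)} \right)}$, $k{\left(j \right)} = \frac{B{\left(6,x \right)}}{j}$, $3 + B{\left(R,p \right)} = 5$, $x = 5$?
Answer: $\frac{307}{11016029240} \approx 2.7868 \cdot 10^{-8}$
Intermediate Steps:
$B{\left(R,p \right)} = 2$ ($B{\left(R,p \right)} = -3 + 5 = 2$)
$k{\left(j \right)} = \frac{2}{j}$
$n{\left(f \right)} = 168 + \frac{2}{f}$ ($n{\left(f \right)} = \left(38 + 130\right) + \frac{2}{f} = 168 + \frac{2}{f}$)
$\frac{1}{213580 n{\left(\left(-1\right) \left(-307\right) \right)}} = \frac{1}{213580 \left(168 + \frac{2}{\left(-1\right) \left(-307\right)}\right)} = \frac{1}{213580 \left(168 + \frac{2}{307}\right)} = \frac{1}{213580 \cdot \frac{51578}{307}} = \frac{1}{213580} \cdot \frac{307}{51578} = \frac{307}{11016029240}$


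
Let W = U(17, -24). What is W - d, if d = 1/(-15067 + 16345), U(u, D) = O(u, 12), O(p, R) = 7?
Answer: 8945/1278 ≈ 6.9992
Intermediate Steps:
U(u, D) = 7
W = 7
d = 1/1278 ≈ 0.00078247
W - d = 7 - 1*1/1278 = 7 - 1/1278 = 8945/1278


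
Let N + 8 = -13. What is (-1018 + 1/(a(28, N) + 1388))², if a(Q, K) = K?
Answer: 1936564476025/1868689 ≈ 1.0363e+6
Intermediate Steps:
N = -21 (N = -8 - 13 = -21)
(-1018 + 1/(a(28, N) + 1388))² = (-1018 + 1/(-21 + 1388))² = (-1018 + 1/1367)² = (-1391605/1367)² = 1936564476025/1868689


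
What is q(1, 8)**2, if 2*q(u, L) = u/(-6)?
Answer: 1/144 ≈ 0.0069444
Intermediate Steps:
q(u, L) = -u/12 (q(u, L) = (u/(-6))/2 = (u*(-1/6))/2 = (-u/6)/2 = -u/12)
q(1, 8)**2 = (-1/12*1)**2 = (-1/12)**2 = 1/144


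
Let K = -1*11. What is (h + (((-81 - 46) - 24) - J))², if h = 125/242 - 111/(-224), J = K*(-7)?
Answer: 37850561502961/734626816 ≈ 51524.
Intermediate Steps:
K = -11
J = 77 (J = -11*(-7) = 77)
h = 27431/27104 (h = 125*(1/242) - 111*(-1/224) = 125/242 + 111/224 = 27431/27104 ≈ 1.0121)
(h + (((-81 - 46) - 24) - J))² = (27431/27104 + (((-81 - 46) - 24) - 1*77))² = (27431/27104 + ((-127 - 24) - 77))² = (27431/27104 + (-151 - 77))² = (27431/27104 - 228)² = (-6152281/27104)² = 37850561502961/734626816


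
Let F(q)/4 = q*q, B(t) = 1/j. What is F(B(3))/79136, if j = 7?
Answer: 1/969416 ≈ 1.0315e-6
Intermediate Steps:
B(t) = 1/7
F(q) = 4*q**2 (F(q) = 4*(q*q) = 4*q**2)
F(B(3))/79136 = (4*(1/7)**2)/79136 = (4*(1/49))*(1/79136) = (4/49)*(1/79136) = 1/969416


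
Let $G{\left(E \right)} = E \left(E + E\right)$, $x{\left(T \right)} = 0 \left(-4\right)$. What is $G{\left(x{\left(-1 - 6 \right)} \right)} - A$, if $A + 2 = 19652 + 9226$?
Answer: $-28876$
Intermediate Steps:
$x{\left(T \right)} = 0$
$A = 28876$ ($A = -2 + \left(19652 + 9226\right) = -2 + 28878 = 28876$)
$G{\left(E \right)} = 2 E^{2}$ ($G{\left(E \right)} = E 2 E = 2 E^{2}$)
$G{\left(x{\left(-1 - 6 \right)} \right)} - A = 2 \cdot 0^{2} - 28876 = 2 \cdot 0 - 28876 = 0 - 28876 = -28876$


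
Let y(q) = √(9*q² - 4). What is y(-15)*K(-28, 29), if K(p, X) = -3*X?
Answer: -87*√2021 ≈ -3911.1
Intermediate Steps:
y(q) = √(-4 + 9*q²)
y(-15)*K(-28, 29) = √(-4 + 9*(-15)²)*(-3*29) = √(-4 + 9*225)*(-87) = √(-4 + 2025)*(-87) = √2021*(-87) = -87*√2021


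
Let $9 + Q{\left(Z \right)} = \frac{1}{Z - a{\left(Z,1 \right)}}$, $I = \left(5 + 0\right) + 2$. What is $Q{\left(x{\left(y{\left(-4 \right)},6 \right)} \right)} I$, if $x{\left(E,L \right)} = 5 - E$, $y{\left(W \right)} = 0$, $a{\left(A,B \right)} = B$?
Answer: $- \frac{245}{4} \approx -61.25$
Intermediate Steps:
$I = 7$ ($I = 5 + 2 = 7$)
$Q{\left(Z \right)} = -9 + \frac{1}{-1 + Z}$ ($Q{\left(Z \right)} = -9 + \frac{1}{Z - 1} = -9 + \frac{1}{-1 + Z}$)
$Q{\left(x{\left(y{\left(-4 \right)},6 \right)} \right)} I = \frac{10 - 9 \left(5 - 0\right)}{-1 + \left(5 - 0\right)} 7 = \frac{10 - 9 \left(5 + 0\right)}{-1 + \left(5 + 0\right)} 7 = \frac{10 - 45}{-1 + 5} \cdot 7 = \frac{10 - 45}{4} \cdot 7 = \frac{1}{4} \left(-35\right) 7 = \left(- \frac{35}{4}\right) 7 = - \frac{245}{4}$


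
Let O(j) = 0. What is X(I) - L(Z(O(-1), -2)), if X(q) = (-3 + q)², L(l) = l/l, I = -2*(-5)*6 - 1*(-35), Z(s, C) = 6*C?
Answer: 8463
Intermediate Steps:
I = 95 (I = 10*6 + 35 = 60 + 35 = 95)
L(l) = 1
X(I) - L(Z(O(-1), -2)) = (-3 + 95)² - 1*1 = 92² - 1 = 8464 - 1 = 8463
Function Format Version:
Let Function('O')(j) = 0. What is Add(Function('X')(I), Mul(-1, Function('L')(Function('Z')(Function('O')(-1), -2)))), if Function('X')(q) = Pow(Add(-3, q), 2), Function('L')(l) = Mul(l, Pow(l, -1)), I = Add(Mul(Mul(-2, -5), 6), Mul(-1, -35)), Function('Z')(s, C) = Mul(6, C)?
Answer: 8463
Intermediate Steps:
I = 95 (I = Add(Mul(10, 6), 35) = Add(60, 35) = 95)
Function('L')(l) = 1
Add(Function('X')(I), Mul(-1, Function('L')(Function('Z')(Function('O')(-1), -2)))) = Add(Pow(Add(-3, 95), 2), Mul(-1, 1)) = Add(Pow(92, 2), -1) = Add(8464, -1) = 8463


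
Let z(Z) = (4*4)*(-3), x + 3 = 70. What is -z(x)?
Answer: 48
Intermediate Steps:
x = 67 (x = -3 + 70 = 67)
z(Z) = -48 (z(Z) = 16*(-3) = -48)
-z(x) = -1*(-48) = 48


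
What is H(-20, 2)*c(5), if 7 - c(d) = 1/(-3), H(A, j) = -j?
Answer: -44/3 ≈ -14.667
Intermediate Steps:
c(d) = 22/3 (c(d) = 7 - 1/(-3) = 7 - 1*(-1/3) = 7 + 1/3 = 22/3)
H(-20, 2)*c(5) = -1*2*(22/3) = -2*22/3 = -44/3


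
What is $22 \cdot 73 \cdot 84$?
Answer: $134904$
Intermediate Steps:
$22 \cdot 73 \cdot 84 = 1606 \cdot 84 = 134904$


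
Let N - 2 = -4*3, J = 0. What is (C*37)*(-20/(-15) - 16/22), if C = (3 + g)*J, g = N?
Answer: 0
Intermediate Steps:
N = -10 (N = 2 - 4*3 = 2 - 12 = -10)
g = -10
C = 0 (C = (3 - 10)*0 = -7*0 = 0)
(C*37)*(-20/(-15) - 16/22) = (0*37)*(-20/(-15) - 16/22) = 0*(-20*(-1/15) - 16*1/22) = 0*(4/3 - 8/11) = 0*(20/33) = 0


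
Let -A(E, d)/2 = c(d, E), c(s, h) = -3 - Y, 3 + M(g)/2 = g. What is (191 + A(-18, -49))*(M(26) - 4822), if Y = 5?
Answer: -988632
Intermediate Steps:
M(g) = -6 + 2*g
c(s, h) = -8 (c(s, h) = -3 - 1*5 = -3 - 5 = -8)
A(E, d) = 16 (A(E, d) = -2*(-8) = 16)
(191 + A(-18, -49))*(M(26) - 4822) = (191 + 16)*((-6 + 2*26) - 4822) = 207*((-6 + 52) - 4822) = 207*(46 - 4822) = 207*(-4776) = -988632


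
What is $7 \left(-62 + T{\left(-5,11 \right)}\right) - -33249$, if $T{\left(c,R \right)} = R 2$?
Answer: $32969$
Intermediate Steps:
$T{\left(c,R \right)} = 2 R$
$7 \left(-62 + T{\left(-5,11 \right)}\right) - -33249 = 7 \left(-62 + 2 \cdot 11\right) - -33249 = 7 \left(-62 + 22\right) + 33249 = 7 \left(-40\right) + 33249 = -280 + 33249 = 32969$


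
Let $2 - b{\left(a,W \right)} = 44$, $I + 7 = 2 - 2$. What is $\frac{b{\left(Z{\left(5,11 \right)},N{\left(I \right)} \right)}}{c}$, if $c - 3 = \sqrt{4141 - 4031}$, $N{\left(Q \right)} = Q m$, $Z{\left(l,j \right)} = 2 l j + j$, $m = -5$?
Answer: $\frac{126}{101} - \frac{42 \sqrt{110}}{101} \approx -3.1139$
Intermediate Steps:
$I = -7$ ($I = -7 + \left(2 - 2\right) = -7 + 0 = -7$)
$Z{\left(l,j \right)} = j + 2 j l$ ($Z{\left(l,j \right)} = 2 j l + j = j + 2 j l$)
$N{\left(Q \right)} = - 5 Q$ ($N{\left(Q \right)} = Q \left(-5\right) = - 5 Q$)
$b{\left(a,W \right)} = -42$ ($b{\left(a,W \right)} = 2 - 44 = -42$)
$c = 3 + \sqrt{110}$ ($c = 3 + \sqrt{4141 - 4031} = 3 + \sqrt{110} \approx 13.488$)
$\frac{b{\left(Z{\left(5,11 \right)},N{\left(I \right)} \right)}}{c} = - \frac{42}{3 + \sqrt{110}}$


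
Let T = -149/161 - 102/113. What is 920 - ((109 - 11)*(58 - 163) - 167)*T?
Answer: -331051803/18193 ≈ -18197.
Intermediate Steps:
T = -33259/18193 (T = -149*1/161 - 102*1/113 = -149/161 - 102/113 = -33259/18193 ≈ -1.8281)
920 - ((109 - 11)*(58 - 163) - 167)*T = 920 - ((109 - 11)*(58 - 163) - 167)*(-33259)/18193 = 920 - (98*(-105) - 167)*(-33259)/18193 = 920 - (-10290 - 167)*(-33259)/18193 = 920 - (-10457)*(-33259)/18193 = 920 - 1*347789363/18193 = 920 - 347789363/18193 = -331051803/18193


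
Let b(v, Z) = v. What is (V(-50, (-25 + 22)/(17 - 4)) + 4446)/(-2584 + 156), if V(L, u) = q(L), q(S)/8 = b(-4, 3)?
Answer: -2207/1214 ≈ -1.8180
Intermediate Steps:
q(S) = -32 (q(S) = 8*(-4) = -32)
V(L, u) = -32
(V(-50, (-25 + 22)/(17 - 4)) + 4446)/(-2584 + 156) = (-32 + 4446)/(-2584 + 156) = 4414/(-2428) = 4414*(-1/2428) = -2207/1214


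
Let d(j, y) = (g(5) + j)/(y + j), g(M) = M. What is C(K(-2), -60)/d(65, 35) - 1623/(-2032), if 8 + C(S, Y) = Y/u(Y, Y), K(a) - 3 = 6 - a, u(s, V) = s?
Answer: -18697/2032 ≈ -9.2013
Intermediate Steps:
K(a) = 9 - a (K(a) = 3 + (6 - a) = 9 - a)
d(j, y) = (5 + j)/(j + y) (d(j, y) = (5 + j)/(y + j) = (5 + j)/(j + y))
C(S, Y) = -7 (C(S, Y) = -8 + Y/Y = -8 + 1 = -7)
C(K(-2), -60)/d(65, 35) - 1623/(-2032) = -7*(65 + 35)/(5 + 65) - 1623/(-2032) = -7/(70/100) - 1623*(-1/2032) = -7/((1/100)*70) + 1623/2032 = -7/7/10 + 1623/2032 = -7*10/7 + 1623/2032 = -10 + 1623/2032 = -18697/2032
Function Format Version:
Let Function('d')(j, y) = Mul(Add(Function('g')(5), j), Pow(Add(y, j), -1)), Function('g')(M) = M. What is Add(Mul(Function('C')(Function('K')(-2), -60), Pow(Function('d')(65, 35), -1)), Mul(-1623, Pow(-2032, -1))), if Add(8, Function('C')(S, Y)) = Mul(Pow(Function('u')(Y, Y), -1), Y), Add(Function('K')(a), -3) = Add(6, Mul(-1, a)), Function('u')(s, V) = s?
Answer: Rational(-18697, 2032) ≈ -9.2013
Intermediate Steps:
Function('K')(a) = Add(9, Mul(-1, a)) (Function('K')(a) = Add(3, Add(6, Mul(-1, a))) = Add(9, Mul(-1, a)))
Function('d')(j, y) = Mul(Pow(Add(j, y), -1), Add(5, j)) (Function('d')(j, y) = Mul(Add(5, j), Pow(Add(y, j), -1)) = Mul(Add(5, j), Pow(Add(j, y), -1)) = Mul(Pow(Add(j, y), -1), Add(5, j)))
Function('C')(S, Y) = -7 (Function('C')(S, Y) = Add(-8, Mul(Pow(Y, -1), Y)) = Add(-8, 1) = -7)
Add(Mul(Function('C')(Function('K')(-2), -60), Pow(Function('d')(65, 35), -1)), Mul(-1623, Pow(-2032, -1))) = Add(Mul(-7, Pow(Mul(Pow(Add(65, 35), -1), Add(5, 65)), -1)), Mul(-1623, Pow(-2032, -1))) = Add(Mul(-7, Pow(Mul(Pow(100, -1), 70), -1)), Mul(-1623, Rational(-1, 2032))) = Add(Mul(-7, Pow(Mul(Rational(1, 100), 70), -1)), Rational(1623, 2032)) = Add(Mul(-7, Pow(Rational(7, 10), -1)), Rational(1623, 2032)) = Add(Mul(-7, Rational(10, 7)), Rational(1623, 2032)) = Add(-10, Rational(1623, 2032)) = Rational(-18697, 2032)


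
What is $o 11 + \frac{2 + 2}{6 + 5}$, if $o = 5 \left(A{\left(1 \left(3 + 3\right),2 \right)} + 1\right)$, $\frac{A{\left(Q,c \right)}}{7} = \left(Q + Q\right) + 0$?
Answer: $\frac{51429}{11} \approx 4675.4$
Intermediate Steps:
$A{\left(Q,c \right)} = 14 Q$ ($A{\left(Q,c \right)} = 7 \left(\left(Q + Q\right) + 0\right) = 7 \left(2 Q + 0\right) = 7 \cdot 2 Q = 14 Q$)
$o = 425$ ($o = 5 \left(14 \cdot 1 \left(3 + 3\right) + 1\right) = 5 \left(14 \cdot 1 \cdot 6 + 1\right) = 5 \left(14 \cdot 6 + 1\right) = 5 \left(84 + 1\right) = 5 \cdot 85 = 425$)
$o 11 + \frac{2 + 2}{6 + 5} = 425 \cdot 11 + \frac{2 + 2}{6 + 5} = 4675 + \frac{4}{11} = \frac{51429}{11}$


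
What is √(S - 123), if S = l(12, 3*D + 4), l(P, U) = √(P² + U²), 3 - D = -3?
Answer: √(-123 + 2*√157) ≈ 9.8965*I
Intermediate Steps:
D = 6 (D = 3 - 1*(-3) = 3 + 3 = 6)
S = 2*√157 (S = √(12² + (3*6 + 4)²) = √(144 + (18 + 4)²) = √(144 + 22²) = √(144 + 484) = √628 = 2*√157 ≈ 25.060)
√(S - 123) = √(2*√157 - 123) = √(-123 + 2*√157)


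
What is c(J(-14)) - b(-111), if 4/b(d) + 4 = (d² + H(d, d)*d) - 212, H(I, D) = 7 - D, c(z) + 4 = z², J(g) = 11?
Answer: 116185/993 ≈ 117.00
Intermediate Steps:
c(z) = -4 + z²
b(d) = 4/(-216 + d² + d*(7 - d)) (b(d) = 4/(-4 + ((d² + (7 - d)*d) - 212)) = 4/(-4 + ((d² + d*(7 - d)) - 212)) = 4/(-4 + (-212 + d² + d*(7 - d))) = 4/(-216 + d² + d*(7 - d)))
c(J(-14)) - b(-111) = (-4 + 11²) - 4/(-216 + 7*(-111)) = (-4 + 121) - 4/(-216 - 777) = 117 - 4/(-993) = 117 - 4*(-1)/993 = 117 - 1*(-4/993) = 117 + 4/993 = 116185/993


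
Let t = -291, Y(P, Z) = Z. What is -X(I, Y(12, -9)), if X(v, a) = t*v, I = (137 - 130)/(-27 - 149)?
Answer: -2037/176 ≈ -11.574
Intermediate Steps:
I = -7/176 (I = 7/(-176) = 7*(-1/176) = -7/176 ≈ -0.039773)
X(v, a) = -291*v
-X(I, Y(12, -9)) = -(-291)*(-7)/176 = -1*2037/176 = -2037/176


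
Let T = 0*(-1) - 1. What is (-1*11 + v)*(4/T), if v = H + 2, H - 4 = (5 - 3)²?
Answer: 4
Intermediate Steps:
T = -1 (T = 0 - 1 = -1)
H = 8 (H = 4 + (5 - 3)² = 4 + 2² = 4 + 4 = 8)
v = 10 (v = 8 + 2 = 10)
(-1*11 + v)*(4/T) = (-1*11 + 10)*(4/(-1)) = (-11 + 10)*(4*(-1)) = -1*(-4) = 4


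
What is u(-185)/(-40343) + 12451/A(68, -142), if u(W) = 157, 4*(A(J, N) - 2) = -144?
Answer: -502316031/1371662 ≈ -366.21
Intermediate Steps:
A(J, N) = -34 (A(J, N) = 2 + (1/4)*(-144) = 2 - 36 = -34)
u(-185)/(-40343) + 12451/A(68, -142) = 157/(-40343) + 12451/(-34) = 157*(-1/40343) + 12451*(-1/34) = -157/40343 - 12451/34 = -502316031/1371662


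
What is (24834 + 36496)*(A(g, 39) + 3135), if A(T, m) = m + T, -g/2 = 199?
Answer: 170252080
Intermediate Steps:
g = -398 (g = -2*199 = -398)
A(T, m) = T + m
(24834 + 36496)*(A(g, 39) + 3135) = (24834 + 36496)*((-398 + 39) + 3135) = 61330*(-359 + 3135) = 61330*2776 = 170252080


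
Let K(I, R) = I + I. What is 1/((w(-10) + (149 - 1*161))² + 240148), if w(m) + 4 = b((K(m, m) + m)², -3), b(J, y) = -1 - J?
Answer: 1/1081037 ≈ 9.2504e-7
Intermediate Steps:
K(I, R) = 2*I
w(m) = -5 - 9*m² (w(m) = -4 + (-1 - (2*m + m)²) = -4 + (-1 - (3*m)²) = -4 + (-1 - 9*m²) = -5 - 9*m²)
1/((w(-10) + (149 - 1*161))² + 240148) = 1/(((-5 - 9*(-10)²) + (149 - 1*161))² + 240148) = 1/(((-5 - 9*100) + (149 - 161))² + 240148) = 1/(((-5 - 900) - 12)² + 240148) = 1/((-905 - 12)² + 240148) = 1/((-917)² + 240148) = 1/(840889 + 240148) = 1/1081037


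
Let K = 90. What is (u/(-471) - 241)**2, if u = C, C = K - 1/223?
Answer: 641762003652484/11031931089 ≈ 58173.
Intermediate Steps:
C = 20069/223 (C = 90 - 1/223 = 20069/223 ≈ 89.995)
u = 20069/223 ≈ 89.995
(u/(-471) - 241)**2 = ((20069/223)/(-471) - 241)**2 = ((20069/223)*(-1/471) - 241)**2 = (-20069/105033 - 241)**2 = (-25333022/105033)**2 = 641762003652484/11031931089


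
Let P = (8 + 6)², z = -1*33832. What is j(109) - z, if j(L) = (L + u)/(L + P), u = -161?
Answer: 10318708/305 ≈ 33832.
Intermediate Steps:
z = -33832
P = 196 (P = 14² = 196)
j(L) = (-161 + L)/(196 + L) (j(L) = (L - 161)/(L + 196) = (-161 + L)/(196 + L))
j(109) - z = (-161 + 109)/(196 + 109) - 1*(-33832) = -52/305 + 33832 = 10318708/305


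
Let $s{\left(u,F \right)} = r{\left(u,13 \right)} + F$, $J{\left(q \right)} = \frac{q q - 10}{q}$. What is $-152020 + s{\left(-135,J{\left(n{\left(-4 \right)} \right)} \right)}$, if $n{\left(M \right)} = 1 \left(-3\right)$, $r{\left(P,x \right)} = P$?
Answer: $- \frac{456464}{3} \approx -1.5215 \cdot 10^{5}$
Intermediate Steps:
$n{\left(M \right)} = -3$
$J{\left(q \right)} = \frac{-10 + q^{2}}{q}$ ($J{\left(q \right)} = \frac{q^{2} - 10}{q} = \frac{-10 + q^{2}}{q}$)
$s{\left(u,F \right)} = F + u$ ($s{\left(u,F \right)} = u + F = F + u$)
$-152020 + s{\left(-135,J{\left(n{\left(-4 \right)} \right)} \right)} = -152020 - \left(138 - \frac{10}{3}\right) = -152020 - \frac{404}{3} = - \frac{456464}{3}$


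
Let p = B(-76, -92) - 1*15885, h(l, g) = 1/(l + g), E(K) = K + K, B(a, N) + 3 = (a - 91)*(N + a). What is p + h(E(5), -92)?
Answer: 997775/82 ≈ 12168.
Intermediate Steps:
B(a, N) = -3 + (-91 + a)*(N + a) (B(a, N) = -3 + (a - 91)*(N + a) = -3 + (-91 + a)*(N + a))
E(K) = 2*K
h(l, g) = 1/(g + l)
p = 12168 (p = (-3 + (-76)² - 91*(-92) - 91*(-76) - 92*(-76)) - 1*15885 = (-3 + 5776 + 8372 + 6916 + 6992) - 15885 = 28053 - 15885 = 12168)
p + h(E(5), -92) = 12168 + 1/(-92 + 2*5) = 12168 + 1/(-92 + 10) = 12168 + 1/(-82) = 12168 - 1/82 = 997775/82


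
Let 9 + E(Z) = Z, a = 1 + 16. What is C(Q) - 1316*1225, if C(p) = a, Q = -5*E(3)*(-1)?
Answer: -1612083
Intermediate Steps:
a = 17
E(Z) = -9 + Z
Q = -30 (Q = -5*(-9 + 3)*(-1) = -5*(-6)*(-1) = 30*(-1) = -30)
C(p) = 17
C(Q) - 1316*1225 = 17 - 1316*1225 = 17 - 1612100 = -1612083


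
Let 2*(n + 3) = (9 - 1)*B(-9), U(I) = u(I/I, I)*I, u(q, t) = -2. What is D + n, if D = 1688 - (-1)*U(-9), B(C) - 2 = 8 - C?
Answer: 1779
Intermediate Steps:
B(C) = 10 - C (B(C) = 2 + (8 - C) = 10 - C)
U(I) = -2*I
n = 73 (n = -3 + ((9 - 1)*(10 - 1*(-9)))/2 = -3 + (8*(10 + 9))/2 = -3 + (8*19)/2 = -3 + (½)*152 = -3 + 76 = 73)
D = 1706 (D = 1688 - (-1)*(-2*(-9)) = 1688 - (-1)*18 = 1688 - 1*(-18) = 1688 + 18 = 1706)
D + n = 1706 + 73 = 1779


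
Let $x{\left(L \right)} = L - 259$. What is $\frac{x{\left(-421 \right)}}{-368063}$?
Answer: $\frac{680}{368063} \approx 0.0018475$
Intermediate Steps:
$x{\left(L \right)} = -259 + L$
$\frac{x{\left(-421 \right)}}{-368063} = \frac{-259 - 421}{-368063} = \left(-680\right) \left(- \frac{1}{368063}\right) = \frac{680}{368063}$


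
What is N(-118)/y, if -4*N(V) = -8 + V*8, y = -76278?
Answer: -119/38139 ≈ -0.0031202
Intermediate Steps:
N(V) = 2 - 2*V (N(V) = -(-8 + V*8)/4 = -(-8 + 8*V)/4 = 2 - 2*V)
N(-118)/y = (2 - 2*(-118))/(-76278) = (2 + 236)*(-1/76278) = 238*(-1/76278) = -119/38139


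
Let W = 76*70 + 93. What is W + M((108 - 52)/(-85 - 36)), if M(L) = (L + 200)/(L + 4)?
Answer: 585227/107 ≈ 5469.4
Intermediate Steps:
M(L) = (200 + L)/(4 + L)
W = 5413 (W = 5320 + 93 = 5413)
W + M((108 - 52)/(-85 - 36)) = 5413 + (200 + (108 - 52)/(-85 - 36))/(4 + (108 - 52)/(-85 - 36)) = 5413 + (200 + 56/(-121))/(4 + 56/(-121)) = 5413 + (200 + 56*(-1/121))/(4 + 56*(-1/121)) = 5413 + (200 - 56/121)/(4 - 56/121) = 5413 + (24144/121)/(428/121) = 5413 + (121/428)*(24144/121) = 5413 + 6036/107 = 585227/107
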